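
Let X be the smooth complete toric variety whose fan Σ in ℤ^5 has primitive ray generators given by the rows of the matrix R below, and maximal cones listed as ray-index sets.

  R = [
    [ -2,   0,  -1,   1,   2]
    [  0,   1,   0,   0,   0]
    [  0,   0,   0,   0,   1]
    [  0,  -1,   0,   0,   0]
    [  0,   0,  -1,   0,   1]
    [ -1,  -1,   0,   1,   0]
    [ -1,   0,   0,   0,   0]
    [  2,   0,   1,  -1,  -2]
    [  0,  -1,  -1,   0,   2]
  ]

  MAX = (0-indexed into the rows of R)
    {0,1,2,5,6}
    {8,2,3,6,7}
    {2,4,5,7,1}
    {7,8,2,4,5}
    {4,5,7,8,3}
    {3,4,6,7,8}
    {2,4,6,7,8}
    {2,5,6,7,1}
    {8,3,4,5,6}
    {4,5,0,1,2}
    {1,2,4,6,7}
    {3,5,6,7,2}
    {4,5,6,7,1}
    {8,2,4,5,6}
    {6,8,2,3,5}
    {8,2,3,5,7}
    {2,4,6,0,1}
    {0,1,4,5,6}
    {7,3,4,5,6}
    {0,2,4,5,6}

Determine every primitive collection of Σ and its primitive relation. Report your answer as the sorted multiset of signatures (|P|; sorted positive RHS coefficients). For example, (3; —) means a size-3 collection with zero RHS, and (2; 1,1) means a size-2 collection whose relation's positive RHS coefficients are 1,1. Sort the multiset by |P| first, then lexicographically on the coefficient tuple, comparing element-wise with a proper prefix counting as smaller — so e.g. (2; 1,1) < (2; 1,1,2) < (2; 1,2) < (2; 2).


9 minimal non-faces of Δ(Σ) (on 9 rays):

  {0,7}:  v_{0} + v_{7} = 0  so sig = (2; —)
  {1,3}:  v_{1} + v_{3} = 0  so sig = (2; —)
  {1,8}:  v_{1} + v_{8} = v_{2} + v_{4}  so sig = (2; 1,1)
  {0,3}:  v_{0} + v_{3} = v_{2} + v_{4} + v_{5} + v_{6}  so sig = (2; 1,1,1,1)
  {0,8}:  v_{0} + v_{8} = 2·v_{2} + 2·v_{4} + v_{5} + v_{6}  so sig = (2; 1,1,2,2)
  {2,3,4}:  v_{2} + v_{3} + v_{4} = v_{8}  so sig = (3; 1)
  {5,6,7,8}:  v_{5} + v_{6} + v_{7} + v_{8} = 2·v_{3}  so sig = (4; 2)
  {1,2,4,5,6}:  v_{1} + v_{2} + v_{4} + v_{5} + v_{6} = v_{0}  so sig = (5; 1)
  {2,4,5,6,7}:  v_{2} + v_{4} + v_{5} + v_{6} + v_{7} = v_{3}  so sig = (5; 1)

Signatures (|P|; sorted positive RHS coefficients), sorted:
    (2; —)
    (2; —)
    (2; 1,1)
    (2; 1,1,1,1)
    (2; 1,1,2,2)
    (3; 1)
    (4; 2)
    (5; 1)
    (5; 1)


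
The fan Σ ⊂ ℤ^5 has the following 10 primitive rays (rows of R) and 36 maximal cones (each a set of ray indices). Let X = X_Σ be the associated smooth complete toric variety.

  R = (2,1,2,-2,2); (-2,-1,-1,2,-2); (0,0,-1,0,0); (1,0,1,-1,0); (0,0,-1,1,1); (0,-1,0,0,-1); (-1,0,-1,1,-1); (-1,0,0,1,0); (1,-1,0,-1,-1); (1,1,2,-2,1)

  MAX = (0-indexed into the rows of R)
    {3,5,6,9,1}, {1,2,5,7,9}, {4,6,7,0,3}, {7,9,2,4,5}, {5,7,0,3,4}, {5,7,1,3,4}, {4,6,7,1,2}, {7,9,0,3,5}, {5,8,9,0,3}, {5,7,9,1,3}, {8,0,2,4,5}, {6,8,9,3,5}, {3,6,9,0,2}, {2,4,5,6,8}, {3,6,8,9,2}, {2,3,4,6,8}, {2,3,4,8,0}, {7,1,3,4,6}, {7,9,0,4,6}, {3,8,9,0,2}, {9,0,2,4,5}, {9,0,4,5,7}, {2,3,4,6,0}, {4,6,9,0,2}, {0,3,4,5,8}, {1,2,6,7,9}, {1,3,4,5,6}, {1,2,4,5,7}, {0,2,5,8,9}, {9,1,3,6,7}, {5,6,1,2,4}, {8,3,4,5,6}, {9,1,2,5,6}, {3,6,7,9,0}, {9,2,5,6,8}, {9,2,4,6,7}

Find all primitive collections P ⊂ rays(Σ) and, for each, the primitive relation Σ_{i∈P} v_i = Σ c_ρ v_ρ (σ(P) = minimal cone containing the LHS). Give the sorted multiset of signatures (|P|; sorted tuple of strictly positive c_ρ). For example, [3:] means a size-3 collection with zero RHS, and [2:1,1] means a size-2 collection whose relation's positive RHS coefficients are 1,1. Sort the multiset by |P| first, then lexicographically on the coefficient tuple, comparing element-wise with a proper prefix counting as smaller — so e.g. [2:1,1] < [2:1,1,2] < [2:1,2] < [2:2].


Σ has 14 primitive collections:

  • {7,8}:  v_{7} + v_{8} = v_{5}  ⇒ sig = [2:1]
  • {0,1}:  v_{0} + v_{1} = v_{3} + v_{7}  ⇒ sig = [2:1,1]
  • {1,8}:  v_{1} + v_{8} = 2·v_{5} + v_{6}  ⇒ sig = [2:1,2]
  • {2,3,7}:  v_{2} + v_{3} + v_{7} = 0  ⇒ sig = [3:]
  • {0,5,6}:  v_{0} + v_{5} + v_{6} = v_{3}  ⇒ sig = [3:1]
  • {1,4,9}:  v_{1} + v_{4} + v_{9} = v_{7}  ⇒ sig = [3:1]
  • {2,3,5}:  v_{2} + v_{3} + v_{5} = v_{8}  ⇒ sig = [3:1]
  • {3,4,9}:  v_{3} + v_{4} + v_{9} = v_{0}  ⇒ sig = [3:1]
  • {5,6,7}:  v_{5} + v_{6} + v_{7} = v_{1}  ⇒ sig = [3:1]
  • {0,2,7}:  v_{0} + v_{2} + v_{7} = v_{4} + v_{9}  ⇒ sig = [3:1,1]
  • {1,2,3}:  v_{1} + v_{2} + v_{3} = v_{5} + v_{6}  ⇒ sig = [3:1,1]
  • {4,8,9}:  v_{4} + v_{8} + v_{9} = v_{0} + v_{2} + v_{5}  ⇒ sig = [3:1,1,1]
  • {0,6,8}:  v_{0} + v_{6} + v_{8} = v_{2} + 2·v_{3}  ⇒ sig = [3:1,2]
  • {4,5,6,9}:  v_{4} + v_{5} + v_{6} + v_{9} = 0  ⇒ sig = [4:]

Signatures (|P|; sorted positive RHS coefficients), sorted:
{ [2:1],  [2:1,1],  [2:1,2],  [3:],  [3:1] ×5,  [3:1,1] ×2,  [3:1,1,1],  [3:1,2],  [4:] }


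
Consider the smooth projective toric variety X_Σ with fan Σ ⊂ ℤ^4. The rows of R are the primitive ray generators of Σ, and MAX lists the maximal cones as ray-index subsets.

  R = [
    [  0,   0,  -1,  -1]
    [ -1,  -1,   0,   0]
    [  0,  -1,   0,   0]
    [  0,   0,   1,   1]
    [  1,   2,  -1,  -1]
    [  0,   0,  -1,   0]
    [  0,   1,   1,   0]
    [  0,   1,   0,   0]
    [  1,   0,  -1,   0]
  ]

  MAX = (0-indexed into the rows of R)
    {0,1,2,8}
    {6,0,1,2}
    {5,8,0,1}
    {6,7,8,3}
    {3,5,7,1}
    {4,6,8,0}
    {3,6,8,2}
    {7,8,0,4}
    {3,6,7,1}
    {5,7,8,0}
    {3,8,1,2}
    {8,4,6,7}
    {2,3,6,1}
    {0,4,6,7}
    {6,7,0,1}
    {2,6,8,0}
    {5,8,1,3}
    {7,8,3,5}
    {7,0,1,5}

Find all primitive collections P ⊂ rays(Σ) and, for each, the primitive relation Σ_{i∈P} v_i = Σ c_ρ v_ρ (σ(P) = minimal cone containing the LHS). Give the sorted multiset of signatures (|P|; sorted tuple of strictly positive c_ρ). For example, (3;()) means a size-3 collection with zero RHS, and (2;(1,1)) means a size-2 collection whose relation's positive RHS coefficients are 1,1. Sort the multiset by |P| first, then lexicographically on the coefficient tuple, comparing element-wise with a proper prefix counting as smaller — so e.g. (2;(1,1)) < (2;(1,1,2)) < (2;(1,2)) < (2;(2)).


|primitive collections| = 11. Relations:

  P={0,3}:  v_{0} + v_{3} = 0  so sig = (2;())
  P={2,7}:  v_{2} + v_{7} = 0  so sig = (2;())
  P={5,6}:  v_{5} + v_{6} = v_{7}  so sig = (2;(1))
  P={1,4}:  v_{1} + v_{4} = v_{0} + v_{7}  so sig = (2;(1,1))
  P={2,5}:  v_{2} + v_{5} = v_{1} + v_{8}  so sig = (2;(1,1))
  P={2,4}:  v_{2} + v_{4} = v_{0} + v_{6} + v_{8}  so sig = (2;(1,1,1))
  P={3,4}:  v_{3} + v_{4} = v_{6} + v_{7} + v_{8}  so sig = (2;(1,1,1))
  P={4,5}:  v_{4} + v_{5} = v_{0} + 2·v_{7} + v_{8}  so sig = (2;(1,1,2))
  P={1,6,8}:  v_{1} + v_{6} + v_{8} = 0  so sig = (3;())
  P={1,7,8}:  v_{1} + v_{7} + v_{8} = v_{5}  so sig = (3;(1))
  P={0,6,7,8}:  v_{0} + v_{6} + v_{7} + v_{8} = v_{4}  so sig = (4;(1))

Sorted signature multiset PRS(X):
{ (2;()) ×2,  (2;(1)),  (2;(1,1)) ×2,  (2;(1,1,1)) ×2,  (2;(1,1,2)),  (3;()),  (3;(1)),  (4;(1)) }


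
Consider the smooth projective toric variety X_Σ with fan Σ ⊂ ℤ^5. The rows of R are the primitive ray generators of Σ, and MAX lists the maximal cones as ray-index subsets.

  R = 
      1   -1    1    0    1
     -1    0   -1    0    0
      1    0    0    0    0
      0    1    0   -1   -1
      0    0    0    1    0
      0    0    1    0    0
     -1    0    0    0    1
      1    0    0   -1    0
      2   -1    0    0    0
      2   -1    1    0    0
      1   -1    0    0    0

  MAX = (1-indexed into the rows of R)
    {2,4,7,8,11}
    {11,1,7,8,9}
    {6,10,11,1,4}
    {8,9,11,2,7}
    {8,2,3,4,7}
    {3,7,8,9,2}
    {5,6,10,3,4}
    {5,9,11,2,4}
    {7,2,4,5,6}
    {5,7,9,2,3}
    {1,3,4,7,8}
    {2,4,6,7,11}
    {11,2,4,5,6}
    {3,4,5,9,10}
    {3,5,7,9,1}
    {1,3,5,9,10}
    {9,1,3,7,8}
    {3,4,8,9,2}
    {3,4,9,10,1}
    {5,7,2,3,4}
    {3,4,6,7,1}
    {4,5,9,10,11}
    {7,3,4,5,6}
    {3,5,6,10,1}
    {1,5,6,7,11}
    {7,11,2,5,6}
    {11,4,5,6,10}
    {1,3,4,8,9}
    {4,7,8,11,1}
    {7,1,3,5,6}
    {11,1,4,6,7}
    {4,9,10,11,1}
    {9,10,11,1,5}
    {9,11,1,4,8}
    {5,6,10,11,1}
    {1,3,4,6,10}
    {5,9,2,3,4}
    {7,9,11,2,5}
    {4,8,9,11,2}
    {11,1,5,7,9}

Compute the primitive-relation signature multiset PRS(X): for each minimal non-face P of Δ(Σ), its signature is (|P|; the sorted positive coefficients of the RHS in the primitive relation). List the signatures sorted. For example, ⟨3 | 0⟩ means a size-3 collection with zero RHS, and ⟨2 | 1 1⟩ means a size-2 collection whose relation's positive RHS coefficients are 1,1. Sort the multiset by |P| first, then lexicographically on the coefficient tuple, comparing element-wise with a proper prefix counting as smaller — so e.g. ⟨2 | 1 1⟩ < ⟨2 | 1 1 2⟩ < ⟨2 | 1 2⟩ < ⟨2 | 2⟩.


|primitive collections| = 12. Relations:

  • {2,10}:  v_{2} + v_{10} = v_{11}  ⇒ sig = ⟨2 | 1⟩
  • {3,11}:  v_{3} + v_{11} = v_{9}  ⇒ sig = ⟨2 | 1⟩
  • {5,8}:  v_{5} + v_{8} = v_{3}  ⇒ sig = ⟨2 | 1⟩
  • {6,9}:  v_{6} + v_{9} = v_{10}  ⇒ sig = ⟨2 | 1⟩
  • {7,10}:  v_{7} + v_{10} = v_{1}  ⇒ sig = ⟨2 | 1⟩
  • {1,2}:  v_{1} + v_{2} = v_{7} + v_{11}  ⇒ sig = ⟨2 | 1 1⟩
  • {6,8}:  v_{6} + v_{8} = v_{1} + v_{4}  ⇒ sig = ⟨2 | 1 1⟩
  • {8,10}:  v_{8} + v_{10} = v_{1} + v_{4} + v_{9}  ⇒ sig = ⟨2 | 1 1 1⟩
  • {2,3,6}:  v_{2} + v_{3} + v_{6} = 0  ⇒ sig = ⟨3 | 0⟩
  • {4,7,9}:  v_{4} + v_{7} + v_{9} = v_{8}  ⇒ sig = ⟨3 | 1⟩
  • {1,4,5}:  v_{1} + v_{4} + v_{5} = v_{3} + v_{6}  ⇒ sig = ⟨3 | 1 1⟩
  • {4,5,7,11}:  v_{4} + v_{5} + v_{7} + v_{11} = 0  ⇒ sig = ⟨4 | 0⟩

Sorted signature multiset PRS(X):
{ ⟨2 | 1⟩ ×5,  ⟨2 | 1 1⟩ ×2,  ⟨2 | 1 1 1⟩,  ⟨3 | 0⟩,  ⟨3 | 1⟩,  ⟨3 | 1 1⟩,  ⟨4 | 0⟩ }


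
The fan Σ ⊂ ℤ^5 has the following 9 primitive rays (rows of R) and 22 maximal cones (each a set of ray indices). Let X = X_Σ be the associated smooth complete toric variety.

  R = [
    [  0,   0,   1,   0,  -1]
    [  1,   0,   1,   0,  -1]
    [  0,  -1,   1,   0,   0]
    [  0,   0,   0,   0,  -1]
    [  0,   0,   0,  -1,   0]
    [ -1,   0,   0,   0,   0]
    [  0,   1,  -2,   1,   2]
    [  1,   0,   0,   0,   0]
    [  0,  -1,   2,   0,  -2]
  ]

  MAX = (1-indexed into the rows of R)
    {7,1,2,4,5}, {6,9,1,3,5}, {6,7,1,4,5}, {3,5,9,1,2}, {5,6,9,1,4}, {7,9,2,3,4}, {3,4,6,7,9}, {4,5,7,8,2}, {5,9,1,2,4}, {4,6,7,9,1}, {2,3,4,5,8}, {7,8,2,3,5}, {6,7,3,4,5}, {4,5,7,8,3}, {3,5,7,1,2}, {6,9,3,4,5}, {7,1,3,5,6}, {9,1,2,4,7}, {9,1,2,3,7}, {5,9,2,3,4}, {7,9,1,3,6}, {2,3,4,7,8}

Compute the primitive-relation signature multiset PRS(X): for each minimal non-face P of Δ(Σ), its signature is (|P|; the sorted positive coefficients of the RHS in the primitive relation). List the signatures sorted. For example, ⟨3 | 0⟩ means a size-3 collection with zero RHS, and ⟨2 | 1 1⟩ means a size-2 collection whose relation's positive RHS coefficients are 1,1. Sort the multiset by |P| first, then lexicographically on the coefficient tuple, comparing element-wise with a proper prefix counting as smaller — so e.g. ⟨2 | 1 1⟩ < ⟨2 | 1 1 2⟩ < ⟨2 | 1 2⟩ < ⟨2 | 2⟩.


Δ(Σ) — 9 vertices, 7 min non-faces:

  • {6,8}:  v_{6} + v_{8} = 0  →  sig = ⟨2 | 0⟩
  • {1,8}:  v_{1} + v_{8} = v_{2}  →  sig = ⟨2 | 1⟩
  • {2,6}:  v_{2} + v_{6} = v_{1}  →  sig = ⟨2 | 1⟩
  • {8,9}:  v_{8} + v_{9} = v_{2} + v_{3} + v_{4}  →  sig = ⟨2 | 1 1 1⟩
  • {5,7,9}:  v_{5} + v_{7} + v_{9} = 0  →  sig = ⟨3 | 0⟩
  • {1,3,4}:  v_{1} + v_{3} + v_{4} = v_{9}  →  sig = ⟨3 | 1⟩
  • {2,3,4,5,7}:  v_{2} + v_{3} + v_{4} + v_{5} + v_{7} = v_{8}  →  sig = ⟨5 | 1⟩

Sorted signature multiset PRS(X):
{ ⟨2 | 0⟩,  ⟨2 | 1⟩ ×2,  ⟨2 | 1 1 1⟩,  ⟨3 | 0⟩,  ⟨3 | 1⟩,  ⟨5 | 1⟩ }


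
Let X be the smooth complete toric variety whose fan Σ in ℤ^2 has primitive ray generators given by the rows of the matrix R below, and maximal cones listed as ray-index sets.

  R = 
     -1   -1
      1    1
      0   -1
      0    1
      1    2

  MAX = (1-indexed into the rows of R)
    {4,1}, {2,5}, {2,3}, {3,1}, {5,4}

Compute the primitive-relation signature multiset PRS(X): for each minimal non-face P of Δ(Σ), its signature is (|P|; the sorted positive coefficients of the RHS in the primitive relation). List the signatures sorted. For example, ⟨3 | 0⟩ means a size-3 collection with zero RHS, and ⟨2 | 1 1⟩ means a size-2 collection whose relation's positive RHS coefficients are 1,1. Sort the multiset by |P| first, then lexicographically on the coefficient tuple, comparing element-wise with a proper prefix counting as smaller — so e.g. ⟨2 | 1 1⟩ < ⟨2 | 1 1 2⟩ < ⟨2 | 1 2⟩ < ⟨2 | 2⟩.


Minimal non-faces — 5 found among 5 rays, 5 max cones:

  P={1,2}:  v_{1} + v_{2} = 0  →  sig = ⟨2 | 0⟩
  P={3,4}:  v_{3} + v_{4} = 0  →  sig = ⟨2 | 0⟩
  P={1,5}:  v_{1} + v_{5} = v_{4}  →  sig = ⟨2 | 1⟩
  P={2,4}:  v_{2} + v_{4} = v_{5}  →  sig = ⟨2 | 1⟩
  P={3,5}:  v_{3} + v_{5} = v_{2}  →  sig = ⟨2 | 1⟩

so the primitive-relation signature multiset is
    |P|=2: 5 collections, coeffs (), (), (1), (1), (1)


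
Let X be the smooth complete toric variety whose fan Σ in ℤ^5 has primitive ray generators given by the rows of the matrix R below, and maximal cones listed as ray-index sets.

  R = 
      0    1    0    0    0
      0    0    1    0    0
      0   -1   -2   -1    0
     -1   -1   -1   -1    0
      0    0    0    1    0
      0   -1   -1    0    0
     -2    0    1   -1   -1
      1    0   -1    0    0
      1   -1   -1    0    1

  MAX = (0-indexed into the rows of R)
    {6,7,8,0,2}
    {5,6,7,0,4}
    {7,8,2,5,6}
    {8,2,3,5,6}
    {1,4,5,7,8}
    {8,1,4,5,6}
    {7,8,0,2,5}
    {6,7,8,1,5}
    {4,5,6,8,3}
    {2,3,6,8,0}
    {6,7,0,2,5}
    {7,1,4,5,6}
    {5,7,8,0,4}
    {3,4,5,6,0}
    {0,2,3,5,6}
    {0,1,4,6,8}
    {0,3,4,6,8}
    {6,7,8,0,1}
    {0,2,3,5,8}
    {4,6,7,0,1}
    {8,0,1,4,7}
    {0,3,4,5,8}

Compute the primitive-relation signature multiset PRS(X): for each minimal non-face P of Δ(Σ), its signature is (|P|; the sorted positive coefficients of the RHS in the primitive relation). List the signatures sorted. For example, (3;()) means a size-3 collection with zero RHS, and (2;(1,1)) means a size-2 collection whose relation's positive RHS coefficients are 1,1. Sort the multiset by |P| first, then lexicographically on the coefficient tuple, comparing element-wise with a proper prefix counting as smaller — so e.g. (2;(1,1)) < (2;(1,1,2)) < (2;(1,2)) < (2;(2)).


Minimal non-faces — 7 found among 9 rays, 22 max cones:

  P={3,7}:  v_{3} + v_{7} = v_{2}  →  sig = (2;(1))
  P={1,3}:  v_{1} + v_{3} = v_{6} + v_{8}  →  sig = (2;(1,1))
  P={1,2}:  v_{1} + v_{2} = v_{6} + v_{7} + v_{8}  →  sig = (2;(1,1,1))
  P={2,4}:  v_{2} + v_{4} = v_{0} + 2·v_{5}  →  sig = (2;(1,2))
  P={0,1,5}:  v_{0} + v_{1} + v_{5} = 0  →  sig = (3;())
  P={0,5,6,8}:  v_{0} + v_{5} + v_{6} + v_{8} = v_{3}  →  sig = (4;(1))
  P={4,6,7,8}:  v_{4} + v_{6} + v_{7} + v_{8} = v_{5}  →  sig = (4;(1))

Sorted signature multiset PRS(X):
    (2;(1))
    (2;(1,1))
    (2;(1,1,1))
    (2;(1,2))
    (3;())
    (4;(1))
    (4;(1))


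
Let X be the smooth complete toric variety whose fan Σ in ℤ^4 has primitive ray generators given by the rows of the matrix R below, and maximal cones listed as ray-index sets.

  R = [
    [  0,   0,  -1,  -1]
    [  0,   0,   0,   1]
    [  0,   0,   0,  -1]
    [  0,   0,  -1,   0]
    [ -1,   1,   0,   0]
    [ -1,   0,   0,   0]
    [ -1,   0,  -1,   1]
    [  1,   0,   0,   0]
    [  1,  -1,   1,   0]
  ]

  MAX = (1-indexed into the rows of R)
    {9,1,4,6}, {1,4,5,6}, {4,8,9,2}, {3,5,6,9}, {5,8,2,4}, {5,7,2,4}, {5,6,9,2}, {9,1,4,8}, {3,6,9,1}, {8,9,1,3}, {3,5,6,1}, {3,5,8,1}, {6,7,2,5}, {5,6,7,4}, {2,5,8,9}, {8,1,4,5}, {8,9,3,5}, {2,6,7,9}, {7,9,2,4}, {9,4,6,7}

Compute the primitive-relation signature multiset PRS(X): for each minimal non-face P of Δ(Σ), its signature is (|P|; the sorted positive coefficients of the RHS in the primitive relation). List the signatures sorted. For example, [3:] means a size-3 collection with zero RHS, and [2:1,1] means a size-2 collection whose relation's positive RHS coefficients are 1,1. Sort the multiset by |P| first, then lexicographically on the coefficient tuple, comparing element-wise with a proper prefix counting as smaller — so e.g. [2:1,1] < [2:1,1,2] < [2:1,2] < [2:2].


|primitive collections| = 11. Relations:

  P={2,3}:  v_{2} + v_{3} = 0  ⇒ sig = [2:]
  P={6,8}:  v_{6} + v_{8} = 0  ⇒ sig = [2:]
  P={1,2}:  v_{1} + v_{2} = v_{4}  ⇒ sig = [2:1]
  P={3,4}:  v_{3} + v_{4} = v_{1}  ⇒ sig = [2:1]
  P={3,7}:  v_{3} + v_{7} = v_{4} + v_{6}  ⇒ sig = [2:1,1]
  P={7,8}:  v_{7} + v_{8} = v_{2} + v_{4}  ⇒ sig = [2:1,1]
  P={1,7}:  v_{1} + v_{7} = 2·v_{4} + v_{6}  ⇒ sig = [2:1,2]
  P={4,5,9}:  v_{4} + v_{5} + v_{9} = 0  ⇒ sig = [3:]
  P={1,5,9}:  v_{1} + v_{5} + v_{9} = v_{3}  ⇒ sig = [3:1]
  P={2,4,6}:  v_{2} + v_{4} + v_{6} = v_{7}  ⇒ sig = [3:1]
  P={5,7,9}:  v_{5} + v_{7} + v_{9} = v_{2} + v_{6}  ⇒ sig = [3:1,1]

Sorted signature multiset PRS(X):
    [2:]
    [2:]
    [2:1]
    [2:1]
    [2:1,1]
    [2:1,1]
    [2:1,2]
    [3:]
    [3:1]
    [3:1]
    [3:1,1]


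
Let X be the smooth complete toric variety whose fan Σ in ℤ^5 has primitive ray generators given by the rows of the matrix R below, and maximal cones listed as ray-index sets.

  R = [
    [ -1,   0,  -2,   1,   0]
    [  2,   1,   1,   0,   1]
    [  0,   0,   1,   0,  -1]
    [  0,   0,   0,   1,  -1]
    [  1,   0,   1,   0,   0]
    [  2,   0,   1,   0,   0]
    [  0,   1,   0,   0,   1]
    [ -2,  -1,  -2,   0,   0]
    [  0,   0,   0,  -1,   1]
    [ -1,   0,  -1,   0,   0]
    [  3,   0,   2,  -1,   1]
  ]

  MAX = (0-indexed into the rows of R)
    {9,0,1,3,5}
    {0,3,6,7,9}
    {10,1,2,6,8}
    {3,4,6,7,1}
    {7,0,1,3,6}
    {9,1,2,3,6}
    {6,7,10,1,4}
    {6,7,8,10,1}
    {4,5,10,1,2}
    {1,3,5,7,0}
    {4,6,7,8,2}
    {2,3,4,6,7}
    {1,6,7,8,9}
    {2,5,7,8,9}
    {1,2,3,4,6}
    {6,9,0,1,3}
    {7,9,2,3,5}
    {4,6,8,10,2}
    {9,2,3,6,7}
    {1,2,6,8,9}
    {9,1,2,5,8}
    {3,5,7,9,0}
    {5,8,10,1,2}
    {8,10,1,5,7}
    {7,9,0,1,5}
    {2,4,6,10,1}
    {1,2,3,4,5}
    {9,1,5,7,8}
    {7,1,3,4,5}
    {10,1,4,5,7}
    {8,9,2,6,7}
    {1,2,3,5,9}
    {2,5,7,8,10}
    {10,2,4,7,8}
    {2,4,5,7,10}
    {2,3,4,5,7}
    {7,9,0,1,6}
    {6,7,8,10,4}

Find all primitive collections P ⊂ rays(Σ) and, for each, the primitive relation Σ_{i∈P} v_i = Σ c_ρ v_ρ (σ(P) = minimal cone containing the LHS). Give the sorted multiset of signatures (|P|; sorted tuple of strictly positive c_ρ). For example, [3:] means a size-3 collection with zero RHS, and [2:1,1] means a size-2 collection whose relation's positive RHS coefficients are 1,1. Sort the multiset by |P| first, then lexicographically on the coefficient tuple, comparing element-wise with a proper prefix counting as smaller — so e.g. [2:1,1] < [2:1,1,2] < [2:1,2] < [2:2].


14 collections generate NE(X_Σ); each relation:

  • {3,8}:  v_{3} + v_{8} = 0  ⇒ sig = [2:]
  • {4,9}:  v_{4} + v_{9} = 0  ⇒ sig = [2:]
  • {5,6}:  v_{5} + v_{6} = v_{1}  ⇒ sig = [2:1]
  • {0,2}:  v_{0} + v_{2} = v_{3} + v_{9}  ⇒ sig = [2:1,1]
  • {3,10}:  v_{3} + v_{10} = v_{4} + v_{5}  ⇒ sig = [2:1,1]
  • {9,10}:  v_{9} + v_{10} = v_{5} + v_{8}  ⇒ sig = [2:1,1]
  • {0,4}:  v_{0} + v_{4} = v_{1} + v_{3} + v_{7}  ⇒ sig = [2:1,1,1]
  • {0,8}:  v_{0} + v_{8} = v_{1} + v_{7} + v_{9}  ⇒ sig = [2:1,1,1]
  • {0,10}:  v_{0} + v_{10} = v_{1} + v_{5} + v_{7}  ⇒ sig = [2:1,1,1]
  • {1,2,7}:  v_{1} + v_{2} + v_{7} = 0  ⇒ sig = [3:]
  • {4,5,8}:  v_{4} + v_{5} + v_{8} = v_{10}  ⇒ sig = [3:1]
  • {1,4,8}:  v_{1} + v_{4} + v_{8} = v_{6} + v_{10}  ⇒ sig = [3:1,1]
  • {1,3,7,9}:  v_{1} + v_{3} + v_{7} + v_{9} = v_{0}  ⇒ sig = [4:1]
  • {2,6,7,10}:  v_{2} + v_{6} + v_{7} + v_{10} = v_{4} + v_{8}  ⇒ sig = [4:1,1]

Signatures (|P|; sorted positive RHS coefficients), sorted:
[[2:], [2:], [2:1], [2:1,1], [2:1,1], [2:1,1], [2:1,1,1], [2:1,1,1], [2:1,1,1], [3:], [3:1], [3:1,1], [4:1], [4:1,1]]


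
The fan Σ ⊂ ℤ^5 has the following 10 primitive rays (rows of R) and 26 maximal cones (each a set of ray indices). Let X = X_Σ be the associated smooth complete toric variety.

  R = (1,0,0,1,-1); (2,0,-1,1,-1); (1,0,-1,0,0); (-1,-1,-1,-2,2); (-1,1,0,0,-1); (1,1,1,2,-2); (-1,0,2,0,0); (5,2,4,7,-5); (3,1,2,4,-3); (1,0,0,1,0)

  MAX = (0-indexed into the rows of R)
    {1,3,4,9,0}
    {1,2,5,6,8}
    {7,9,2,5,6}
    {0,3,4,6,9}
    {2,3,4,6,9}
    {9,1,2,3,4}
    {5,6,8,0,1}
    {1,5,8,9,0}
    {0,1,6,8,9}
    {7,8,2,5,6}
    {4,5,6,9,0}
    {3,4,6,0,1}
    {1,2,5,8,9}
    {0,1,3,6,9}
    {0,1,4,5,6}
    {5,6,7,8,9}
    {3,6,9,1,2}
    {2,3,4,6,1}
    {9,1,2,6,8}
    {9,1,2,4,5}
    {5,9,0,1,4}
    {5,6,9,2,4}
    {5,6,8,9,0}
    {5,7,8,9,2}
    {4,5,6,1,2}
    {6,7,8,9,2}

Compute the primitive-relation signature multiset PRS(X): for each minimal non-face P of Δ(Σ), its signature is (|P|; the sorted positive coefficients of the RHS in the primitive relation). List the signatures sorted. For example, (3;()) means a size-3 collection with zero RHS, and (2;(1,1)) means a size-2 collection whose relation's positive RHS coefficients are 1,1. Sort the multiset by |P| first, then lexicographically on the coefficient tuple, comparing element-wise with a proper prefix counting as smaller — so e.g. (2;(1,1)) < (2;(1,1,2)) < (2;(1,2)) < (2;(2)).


Δ(Σ) — 10 vertices, 11 min non-faces:

  • {3,5}:  v_{3} + v_{5} = 0 ; sig = (2;())
  • {0,2}:  v_{0} + v_{2} = v_{1} ; sig = (2;(1))
  • {3,8}:  v_{3} + v_{8} = v_{1} + v_{6} + v_{9} ; sig = (2;(1,1,1))
  • {3,7}:  v_{3} + v_{7} = v_{2} + v_{6} + v_{8} + v_{9} ; sig = (2;(1,1,1,1))
  • {4,7}:  v_{4} + v_{7} = v_{2} + 3·v_{5} + v_{6} + v_{9} ; sig = (2;(1,1,1,3))
  • {1,7}:  v_{1} + v_{7} = v_{2} + 2·v_{8} ; sig = (2;(1,2))
  • {0,7}:  v_{0} + v_{7} = 2·v_{8} ; sig = (2;(2))
  • {4,8}:  v_{4} + v_{8} = 2·v_{5} ; sig = (2;(2))
  • {1,4,6,9}:  v_{1} + v_{4} + v_{6} + v_{9} = v_{5} ; sig = (4;(1))
  • {1,5,6,9}:  v_{1} + v_{5} + v_{6} + v_{9} = v_{8} ; sig = (4;(1))
  • {2,5,6,8,9}:  v_{2} + v_{5} + v_{6} + v_{8} + v_{9} = v_{7} ; sig = (5;(1))

Signatures (|P|; sorted positive RHS coefficients), sorted:
[(2;()), (2;(1)), (2;(1,1,1)), (2;(1,1,1,1)), (2;(1,1,1,3)), (2;(1,2)), (2;(2)), (2;(2)), (4;(1)), (4;(1)), (5;(1))]


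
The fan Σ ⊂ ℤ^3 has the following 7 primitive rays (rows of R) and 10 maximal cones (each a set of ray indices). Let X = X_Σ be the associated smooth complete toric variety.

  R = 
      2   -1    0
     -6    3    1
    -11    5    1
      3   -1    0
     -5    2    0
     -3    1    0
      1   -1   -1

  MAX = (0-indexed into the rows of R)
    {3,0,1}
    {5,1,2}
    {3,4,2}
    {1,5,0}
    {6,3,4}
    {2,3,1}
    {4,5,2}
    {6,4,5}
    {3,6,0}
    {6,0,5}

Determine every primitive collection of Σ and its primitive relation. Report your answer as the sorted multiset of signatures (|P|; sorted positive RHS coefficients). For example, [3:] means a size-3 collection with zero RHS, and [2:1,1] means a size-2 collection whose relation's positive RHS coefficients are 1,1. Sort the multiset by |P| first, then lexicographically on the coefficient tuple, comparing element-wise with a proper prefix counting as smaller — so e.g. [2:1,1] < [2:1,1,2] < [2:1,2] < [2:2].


6 minimal non-faces of Δ(Σ) (on 7 rays):

  • {3,5}:  v_{3} + v_{5} = 0  so sig = [2:]
  • {0,4}:  v_{0} + v_{4} = v_{5}  so sig = [2:1]
  • {1,4}:  v_{1} + v_{4} = v_{2}  so sig = [2:1]
  • {1,6}:  v_{1} + v_{6} = v_{4}  so sig = [2:1]
  • {0,2}:  v_{0} + v_{2} = v_{1} + v_{5}  so sig = [2:1,1]
  • {2,6}:  v_{2} + v_{6} = 2·v_{4}  so sig = [2:2]

Signatures (|P|; sorted positive RHS coefficients), sorted:
    [2:]
    [2:1]
    [2:1]
    [2:1]
    [2:1,1]
    [2:2]


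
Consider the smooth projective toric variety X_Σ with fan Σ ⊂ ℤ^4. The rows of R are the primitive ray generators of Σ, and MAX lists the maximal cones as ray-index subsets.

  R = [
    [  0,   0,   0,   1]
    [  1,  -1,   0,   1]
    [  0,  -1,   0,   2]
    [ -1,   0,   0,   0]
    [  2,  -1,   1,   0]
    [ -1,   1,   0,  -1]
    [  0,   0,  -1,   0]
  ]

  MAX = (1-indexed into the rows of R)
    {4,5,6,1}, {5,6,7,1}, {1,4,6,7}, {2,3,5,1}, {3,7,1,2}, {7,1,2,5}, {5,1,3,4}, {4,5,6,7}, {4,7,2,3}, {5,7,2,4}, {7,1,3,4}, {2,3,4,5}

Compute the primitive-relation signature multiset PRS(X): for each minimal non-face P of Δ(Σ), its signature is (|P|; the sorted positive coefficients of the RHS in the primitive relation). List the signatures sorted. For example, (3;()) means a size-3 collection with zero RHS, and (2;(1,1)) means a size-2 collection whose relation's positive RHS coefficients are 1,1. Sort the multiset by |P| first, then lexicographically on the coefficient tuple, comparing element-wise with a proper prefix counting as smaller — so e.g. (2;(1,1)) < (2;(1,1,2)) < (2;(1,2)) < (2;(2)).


The 5 primitive collections of Σ (r=7, n=4):

  {2,6}:  v_{2} + v_{6} = 0 ; sig = (2;())
  {3,6}:  v_{3} + v_{6} = v_{1} + v_{4} ; sig = (2;(1,1))
  {1,2,4}:  v_{1} + v_{2} + v_{4} = v_{3} ; sig = (3;(1))
  {3,5,7}:  v_{3} + v_{5} + v_{7} = 2·v_{2} ; sig = (3;(2))
  {1,4,5,7}:  v_{1} + v_{4} + v_{5} + v_{7} = v_{2} ; sig = (4;(1))

so the primitive-relation signature multiset is
{ (2;()),  (2;(1,1)),  (3;(1)),  (3;(2)),  (4;(1)) }


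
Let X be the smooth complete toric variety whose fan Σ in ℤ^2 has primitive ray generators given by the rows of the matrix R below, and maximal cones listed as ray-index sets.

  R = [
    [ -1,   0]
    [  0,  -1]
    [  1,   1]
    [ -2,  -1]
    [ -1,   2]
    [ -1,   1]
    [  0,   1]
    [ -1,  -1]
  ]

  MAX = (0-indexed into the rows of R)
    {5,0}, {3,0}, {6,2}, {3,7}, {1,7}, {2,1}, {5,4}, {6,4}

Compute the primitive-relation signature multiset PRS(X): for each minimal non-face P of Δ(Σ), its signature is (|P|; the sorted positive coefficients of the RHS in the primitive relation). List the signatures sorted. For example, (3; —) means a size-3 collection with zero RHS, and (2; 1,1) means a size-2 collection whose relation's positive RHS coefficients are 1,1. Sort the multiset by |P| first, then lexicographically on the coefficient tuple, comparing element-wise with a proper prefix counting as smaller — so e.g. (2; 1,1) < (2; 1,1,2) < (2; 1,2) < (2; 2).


The 20 primitive collections of Σ (r=8, n=2):

  P={1,6}:  v_{1} + v_{6} = 0  so sig = (2; —)
  P={2,7}:  v_{2} + v_{7} = 0  so sig = (2; —)
  P={0,1}:  v_{0} + v_{1} = v_{7}  so sig = (2; 1)
  P={0,2}:  v_{0} + v_{2} = v_{6}  so sig = (2; 1)
  P={0,6}:  v_{0} + v_{6} = v_{5}  so sig = (2; 1)
  P={0,7}:  v_{0} + v_{7} = v_{3}  so sig = (2; 1)
  P={1,4}:  v_{1} + v_{4} = v_{5}  so sig = (2; 1)
  P={1,5}:  v_{1} + v_{5} = v_{0}  so sig = (2; 1)
  P={2,3}:  v_{2} + v_{3} = v_{0}  so sig = (2; 1)
  P={5,6}:  v_{5} + v_{6} = v_{4}  so sig = (2; 1)
  P={6,7}:  v_{6} + v_{7} = v_{0}  so sig = (2; 1)
  P={4,7}:  v_{4} + v_{7} = v_{0} + v_{5}  so sig = (2; 1,1)
  P={3,4}:  v_{3} + v_{4} = 2·v_{0} + v_{5}  so sig = (2; 1,2)
  P={0,4}:  v_{0} + v_{4} = 2·v_{5}  so sig = (2; 2)
  P={1,3}:  v_{1} + v_{3} = 2·v_{7}  so sig = (2; 2)
  P={2,5}:  v_{2} + v_{5} = 2·v_{6}  so sig = (2; 2)
  P={3,6}:  v_{3} + v_{6} = 2·v_{0}  so sig = (2; 2)
  P={5,7}:  v_{5} + v_{7} = 2·v_{0}  so sig = (2; 2)
  P={2,4}:  v_{2} + v_{4} = 3·v_{6}  so sig = (2; 3)
  P={3,5}:  v_{3} + v_{5} = 3·v_{0}  so sig = (2; 3)

Signatures (|P|; sorted positive RHS coefficients), sorted:
{ (2; —) ×2,  (2; 1) ×9,  (2; 1,1),  (2; 1,2),  (2; 2) ×5,  (2; 3) ×2 }


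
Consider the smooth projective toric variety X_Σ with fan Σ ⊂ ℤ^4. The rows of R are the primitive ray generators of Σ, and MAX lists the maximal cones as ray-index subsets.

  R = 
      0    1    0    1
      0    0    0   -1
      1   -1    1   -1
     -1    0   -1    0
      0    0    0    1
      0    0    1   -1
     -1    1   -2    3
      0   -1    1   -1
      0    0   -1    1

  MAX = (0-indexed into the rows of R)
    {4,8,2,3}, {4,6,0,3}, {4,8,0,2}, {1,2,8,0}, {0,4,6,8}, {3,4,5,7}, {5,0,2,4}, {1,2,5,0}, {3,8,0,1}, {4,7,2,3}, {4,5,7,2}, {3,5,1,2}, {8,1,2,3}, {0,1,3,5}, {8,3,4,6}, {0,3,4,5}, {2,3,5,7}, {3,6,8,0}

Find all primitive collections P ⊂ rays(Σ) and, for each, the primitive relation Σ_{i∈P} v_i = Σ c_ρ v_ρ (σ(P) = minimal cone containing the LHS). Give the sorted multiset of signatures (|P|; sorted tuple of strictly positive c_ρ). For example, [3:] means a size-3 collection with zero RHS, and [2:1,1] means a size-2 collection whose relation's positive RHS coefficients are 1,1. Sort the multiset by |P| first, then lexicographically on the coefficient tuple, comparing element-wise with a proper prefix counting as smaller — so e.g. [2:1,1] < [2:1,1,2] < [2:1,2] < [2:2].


The 12 primitive collections of Σ (r=9, n=4):

  P={1,4}:  v_{1} + v_{4} = 0 — sig = [2:]
  P={5,8}:  v_{5} + v_{8} = 0 — sig = [2:]
  P={0,7}:  v_{0} + v_{7} = v_{4} + v_{5} — sig = [2:1,1]
  P={2,6}:  v_{2} + v_{6} = v_{4} + v_{8} — sig = [2:1,1]
  P={1,6}:  v_{1} + v_{6} = v_{0} + v_{3} + v_{8} — sig = [2:1,1,1]
  P={1,7}:  v_{1} + v_{7} = v_{2} + v_{3} + v_{5} — sig = [2:1,1,1]
  P={5,6}:  v_{5} + v_{6} = v_{0} + v_{3} + v_{4} — sig = [2:1,1,1]
  P={7,8}:  v_{7} + v_{8} = v_{2} + v_{3} + v_{4} — sig = [2:1,1,1]
  P={6,7}:  v_{6} + v_{7} = v_{3} + 2·v_{4} — sig = [2:1,2]
  P={0,2,3}:  v_{0} + v_{2} + v_{3} = 0 — sig = [3:]
  P={0,3,4,8}:  v_{0} + v_{3} + v_{4} + v_{8} = v_{6} — sig = [4:1]
  P={2,3,4,5}:  v_{2} + v_{3} + v_{4} + v_{5} = v_{7} — sig = [4:1]

Sorted signature multiset PRS(X):
    [2:]
    [2:]
    [2:1,1]
    [2:1,1]
    [2:1,1,1]
    [2:1,1,1]
    [2:1,1,1]
    [2:1,1,1]
    [2:1,2]
    [3:]
    [4:1]
    [4:1]


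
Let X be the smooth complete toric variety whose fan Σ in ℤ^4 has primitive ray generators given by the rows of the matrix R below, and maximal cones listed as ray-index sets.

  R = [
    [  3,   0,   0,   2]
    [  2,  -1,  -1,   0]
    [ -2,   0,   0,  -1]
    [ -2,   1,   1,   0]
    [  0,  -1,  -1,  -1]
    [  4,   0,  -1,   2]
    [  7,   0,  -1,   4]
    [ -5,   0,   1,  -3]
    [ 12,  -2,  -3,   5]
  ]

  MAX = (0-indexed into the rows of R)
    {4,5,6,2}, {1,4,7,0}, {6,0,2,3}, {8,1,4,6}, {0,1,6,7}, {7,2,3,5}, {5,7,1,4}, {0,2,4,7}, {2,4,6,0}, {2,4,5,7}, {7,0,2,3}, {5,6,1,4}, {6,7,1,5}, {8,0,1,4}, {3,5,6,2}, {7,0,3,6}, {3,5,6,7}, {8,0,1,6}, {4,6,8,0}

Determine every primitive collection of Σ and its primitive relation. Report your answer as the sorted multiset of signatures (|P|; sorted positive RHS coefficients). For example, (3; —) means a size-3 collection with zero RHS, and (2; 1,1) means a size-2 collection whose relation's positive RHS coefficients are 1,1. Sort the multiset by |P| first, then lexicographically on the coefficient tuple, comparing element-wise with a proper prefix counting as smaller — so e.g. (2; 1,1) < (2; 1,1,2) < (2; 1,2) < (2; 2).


Σ has 11 primitive collections:

  P = {1,3}:  v_{1} + v_{3} = 0  →  sig = (2; —)
  P = {0,5}:  v_{0} + v_{5} = v_{6}  →  sig = (2; 1)
  P = {1,2}:  v_{1} + v_{2} = v_{4}  →  sig = (2; 1)
  P = {3,4}:  v_{3} + v_{4} = v_{2}  →  sig = (2; 1)
  P = {3,8}:  v_{3} + v_{8} = v_{0} + v_{4} + v_{6}  →  sig = (2; 1,1,1)
  P = {2,8}:  v_{2} + v_{8} = v_{0} + 2·v_{4} + v_{6}  →  sig = (2; 1,1,2)
  P = {5,8}:  v_{5} + v_{8} = v_{1} + v_{4} + 2·v_{6}  →  sig = (2; 1,1,2)
  P = {7,8}:  v_{7} + v_{8} = v_{0} + 2·v_{1}  →  sig = (2; 1,2)
  P = {2,6,7}:  v_{2} + v_{6} + v_{7} = 0  →  sig = (3; —)
  P = {4,6,7}:  v_{4} + v_{6} + v_{7} = v_{1}  →  sig = (3; 1)
  P = {0,1,4,6}:  v_{0} + v_{1} + v_{4} + v_{6} = v_{8}  →  sig = (4; 1)

Hence PRS(X_Σ) =
    |P|=2: 8 collections, coeffs (), (1), (1), (1), (1,1,1), (1,1,2), (1,1,2), (1,2)
    |P|=3: 2 collections, coeffs (), (1)
    |P|=4: 1 collection, coeffs (1)


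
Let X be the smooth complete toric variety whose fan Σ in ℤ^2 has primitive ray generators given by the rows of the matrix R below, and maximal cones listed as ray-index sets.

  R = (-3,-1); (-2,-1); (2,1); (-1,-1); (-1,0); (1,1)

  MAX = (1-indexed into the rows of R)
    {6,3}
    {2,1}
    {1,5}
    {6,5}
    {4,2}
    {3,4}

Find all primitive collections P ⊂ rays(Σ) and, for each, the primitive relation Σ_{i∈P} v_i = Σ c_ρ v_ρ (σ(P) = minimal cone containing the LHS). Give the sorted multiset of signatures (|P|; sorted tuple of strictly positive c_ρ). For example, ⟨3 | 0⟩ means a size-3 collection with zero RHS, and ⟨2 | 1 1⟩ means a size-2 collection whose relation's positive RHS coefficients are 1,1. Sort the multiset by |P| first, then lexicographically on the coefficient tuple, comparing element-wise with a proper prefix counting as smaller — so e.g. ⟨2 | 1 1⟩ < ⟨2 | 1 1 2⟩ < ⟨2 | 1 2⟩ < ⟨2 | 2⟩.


The 9 primitive collections of Σ (r=6, n=2):

  P={2,3}:  v_{2} + v_{3} = 0  so sig = ⟨2 | 0⟩
  P={4,6}:  v_{4} + v_{6} = 0  so sig = ⟨2 | 0⟩
  P={1,3}:  v_{1} + v_{3} = v_{5}  so sig = ⟨2 | 1⟩
  P={2,5}:  v_{2} + v_{5} = v_{1}  so sig = ⟨2 | 1⟩
  P={2,6}:  v_{2} + v_{6} = v_{5}  so sig = ⟨2 | 1⟩
  P={3,5}:  v_{3} + v_{5} = v_{6}  so sig = ⟨2 | 1⟩
  P={4,5}:  v_{4} + v_{5} = v_{2}  so sig = ⟨2 | 1⟩
  P={1,4}:  v_{1} + v_{4} = 2·v_{2}  so sig = ⟨2 | 2⟩
  P={1,6}:  v_{1} + v_{6} = 2·v_{5}  so sig = ⟨2 | 2⟩

so the primitive-relation signature multiset is
[⟨2 | 0⟩, ⟨2 | 0⟩, ⟨2 | 1⟩, ⟨2 | 1⟩, ⟨2 | 1⟩, ⟨2 | 1⟩, ⟨2 | 1⟩, ⟨2 | 2⟩, ⟨2 | 2⟩]


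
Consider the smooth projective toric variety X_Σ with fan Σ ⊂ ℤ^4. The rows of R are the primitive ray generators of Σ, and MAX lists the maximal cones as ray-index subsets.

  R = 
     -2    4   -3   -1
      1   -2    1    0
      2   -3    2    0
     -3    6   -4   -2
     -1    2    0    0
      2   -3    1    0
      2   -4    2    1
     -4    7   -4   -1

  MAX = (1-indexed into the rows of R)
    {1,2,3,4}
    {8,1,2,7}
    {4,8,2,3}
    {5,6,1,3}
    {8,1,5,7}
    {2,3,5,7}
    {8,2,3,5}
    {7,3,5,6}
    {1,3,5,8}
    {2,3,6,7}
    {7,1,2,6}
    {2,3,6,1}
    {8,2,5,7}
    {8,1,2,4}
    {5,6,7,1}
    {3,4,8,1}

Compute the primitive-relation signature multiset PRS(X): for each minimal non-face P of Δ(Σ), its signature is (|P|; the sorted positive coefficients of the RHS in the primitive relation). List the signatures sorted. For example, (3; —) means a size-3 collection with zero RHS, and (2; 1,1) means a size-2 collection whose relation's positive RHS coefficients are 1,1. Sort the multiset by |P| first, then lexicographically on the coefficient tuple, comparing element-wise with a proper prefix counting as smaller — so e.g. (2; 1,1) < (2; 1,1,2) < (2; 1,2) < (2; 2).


9 minimal non-faces of Δ(Σ) (on 8 rays):

  • {6,8}:  v_{6} + v_{8} = v_{1}  ⇒ sig = (2; 1)
  • {4,7}:  v_{4} + v_{7} = v_{1} + v_{2}  ⇒ sig = (2; 1,1)
  • {4,6}:  v_{4} + v_{6} = 2·v_{1} + v_{2} + v_{3}  ⇒ sig = (2; 1,1,2)
  • {4,5}:  v_{4} + v_{5} = 2·v_{3} + 2·v_{8}  ⇒ sig = (2; 2,2)
  • {3,7,8}:  v_{3} + v_{7} + v_{8} = 0  ⇒ sig = (3; —)
  • {1,3,7}:  v_{1} + v_{3} + v_{7} = v_{6}  ⇒ sig = (3; 1)
  • {2,5,6}:  v_{2} + v_{5} + v_{6} = v_{3}  ⇒ sig = (3; 1)
  • {1,2,5}:  v_{1} + v_{2} + v_{5} = v_{3} + v_{8}  ⇒ sig = (3; 1,1)
  • {1,2,3,8}:  v_{1} + v_{2} + v_{3} + v_{8} = v_{4}  ⇒ sig = (4; 1)

Signatures (|P|; sorted positive RHS coefficients), sorted:
    (2; 1)
    (2; 1,1)
    (2; 1,1,2)
    (2; 2,2)
    (3; —)
    (3; 1)
    (3; 1)
    (3; 1,1)
    (4; 1)


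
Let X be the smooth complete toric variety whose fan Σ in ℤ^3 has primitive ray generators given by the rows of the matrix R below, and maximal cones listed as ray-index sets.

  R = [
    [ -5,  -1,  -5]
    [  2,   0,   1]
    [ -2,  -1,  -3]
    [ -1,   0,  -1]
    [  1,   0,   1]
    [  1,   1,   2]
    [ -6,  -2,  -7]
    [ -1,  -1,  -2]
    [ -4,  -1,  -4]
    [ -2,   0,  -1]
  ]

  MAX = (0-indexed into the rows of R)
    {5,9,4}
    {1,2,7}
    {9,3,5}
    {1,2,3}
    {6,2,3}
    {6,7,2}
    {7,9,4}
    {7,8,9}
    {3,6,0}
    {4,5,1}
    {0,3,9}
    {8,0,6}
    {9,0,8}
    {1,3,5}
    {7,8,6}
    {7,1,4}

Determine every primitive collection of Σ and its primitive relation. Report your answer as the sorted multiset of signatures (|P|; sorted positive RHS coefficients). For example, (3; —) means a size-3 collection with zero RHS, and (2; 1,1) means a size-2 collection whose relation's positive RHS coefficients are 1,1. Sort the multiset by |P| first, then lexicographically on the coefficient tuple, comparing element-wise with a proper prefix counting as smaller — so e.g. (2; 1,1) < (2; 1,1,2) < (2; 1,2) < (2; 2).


|primitive collections| = 21. Relations:

  • {1,9}:  v_{1} + v_{9} = 0  so sig = (2; —)
  • {3,4}:  v_{3} + v_{4} = 0  so sig = (2; —)
  • {5,7}:  v_{5} + v_{7} = 0  so sig = (2; —)
  • {0,4}:  v_{0} + v_{4} = v_{8}  so sig = (2; 1)
  • {0,7}:  v_{0} + v_{7} = v_{6}  so sig = (2; 1)
  • {1,8}:  v_{1} + v_{8} = v_{2}  so sig = (2; 1)
  • {2,4}:  v_{2} + v_{4} = v_{7}  so sig = (2; 1)
  • {2,5}:  v_{2} + v_{5} = v_{3}  so sig = (2; 1)
  • {2,8}:  v_{2} + v_{8} = v_{6}  so sig = (2; 1)
  • {2,9}:  v_{2} + v_{9} = v_{8}  so sig = (2; 1)
  • {3,7}:  v_{3} + v_{7} = v_{2}  so sig = (2; 1)
  • {3,8}:  v_{3} + v_{8} = v_{0}  so sig = (2; 1)
  • {5,6}:  v_{5} + v_{6} = v_{0}  so sig = (2; 1)
  • {0,1}:  v_{0} + v_{1} = v_{2} + v_{3}  so sig = (2; 1,1)
  • {0,2}:  v_{0} + v_{2} = v_{3} + v_{6}  so sig = (2; 1,1)
  • {4,6}:  v_{4} + v_{6} = v_{7} + v_{8}  so sig = (2; 1,1)
  • {4,8}:  v_{4} + v_{8} = v_{7} + v_{9}  so sig = (2; 1,1)
  • {5,8}:  v_{5} + v_{8} = v_{3} + v_{9}  so sig = (2; 1,1)
  • {0,5}:  v_{0} + v_{5} = 2·v_{3} + v_{9}  so sig = (2; 1,2)
  • {1,6}:  v_{1} + v_{6} = 2·v_{2}  so sig = (2; 2)
  • {6,9}:  v_{6} + v_{9} = 2·v_{8}  so sig = (2; 2)

so the primitive-relation signature multiset is
[(2; —), (2; —), (2; —), (2; 1), (2; 1), (2; 1), (2; 1), (2; 1), (2; 1), (2; 1), (2; 1), (2; 1), (2; 1), (2; 1,1), (2; 1,1), (2; 1,1), (2; 1,1), (2; 1,1), (2; 1,2), (2; 2), (2; 2)]


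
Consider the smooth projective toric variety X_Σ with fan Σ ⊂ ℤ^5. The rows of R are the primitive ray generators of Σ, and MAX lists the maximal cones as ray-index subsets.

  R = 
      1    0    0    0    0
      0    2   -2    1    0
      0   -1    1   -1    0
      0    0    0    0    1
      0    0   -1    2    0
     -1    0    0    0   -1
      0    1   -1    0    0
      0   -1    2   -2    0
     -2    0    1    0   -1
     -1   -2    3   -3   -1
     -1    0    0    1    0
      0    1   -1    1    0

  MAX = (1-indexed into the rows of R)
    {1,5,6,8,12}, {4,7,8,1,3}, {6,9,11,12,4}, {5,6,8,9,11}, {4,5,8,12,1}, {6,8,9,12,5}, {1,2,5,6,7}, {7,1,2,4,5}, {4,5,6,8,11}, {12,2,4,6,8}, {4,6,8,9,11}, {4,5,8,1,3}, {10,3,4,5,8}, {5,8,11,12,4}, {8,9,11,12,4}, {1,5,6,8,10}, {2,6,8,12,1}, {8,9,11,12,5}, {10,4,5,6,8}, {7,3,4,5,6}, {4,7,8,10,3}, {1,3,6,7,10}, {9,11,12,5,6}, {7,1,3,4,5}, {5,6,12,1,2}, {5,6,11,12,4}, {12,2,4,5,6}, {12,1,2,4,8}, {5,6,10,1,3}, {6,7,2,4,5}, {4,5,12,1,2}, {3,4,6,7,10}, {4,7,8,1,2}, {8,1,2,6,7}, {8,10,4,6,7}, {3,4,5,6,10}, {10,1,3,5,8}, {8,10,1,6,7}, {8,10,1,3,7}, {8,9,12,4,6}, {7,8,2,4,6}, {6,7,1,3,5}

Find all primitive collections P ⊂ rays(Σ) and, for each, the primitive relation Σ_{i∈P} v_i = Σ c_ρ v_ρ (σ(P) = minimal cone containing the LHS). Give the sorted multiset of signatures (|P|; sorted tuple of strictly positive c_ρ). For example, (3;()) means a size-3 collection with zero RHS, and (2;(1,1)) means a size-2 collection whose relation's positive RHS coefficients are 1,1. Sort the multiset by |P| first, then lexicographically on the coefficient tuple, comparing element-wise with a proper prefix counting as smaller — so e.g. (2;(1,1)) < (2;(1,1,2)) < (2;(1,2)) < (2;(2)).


The 24 primitive collections of Σ (r=12, n=5):

  {3,12}:  v_{3} + v_{12} = 0  so sig = (2;())
  {2,3}:  v_{2} + v_{3} = v_{7}  so sig = (2;(1))
  {7,12}:  v_{7} + v_{12} = v_{2}  so sig = (2;(1))
  {10,12}:  v_{10} + v_{12} = v_{6} + v_{8}  so sig = (2;(1,1))
  {1,11}:  v_{1} + v_{11} = v_{5} + v_{8} + v_{12}  so sig = (2;(1,1,1))
  {2,10}:  v_{2} + v_{10} = v_{6} + v_{7} + v_{8}  so sig = (2;(1,1,1))
  {3,9}:  v_{3} + v_{9} = v_{6} + v_{8} + v_{11}  so sig = (2;(1,1,1))
  {7,11}:  v_{7} + v_{11} = v_{4} + v_{6} + v_{12}  so sig = (2;(1,1,1))
  {3,11}:  v_{3} + v_{11} = v_{4} + v_{5} + v_{6} + v_{8}  so sig = (2;(1,1,1,1))
  {2,11}:  v_{2} + v_{11} = v_{4} + v_{6} + 2·v_{12}  so sig = (2;(1,1,2))
  {1,9}:  v_{1} + v_{9} = v_{5} + v_{6} + 2·v_{8} + 2·v_{12}  so sig = (2;(1,1,2,2))
  {7,9}:  v_{7} + v_{9} = v_{4} + 2·v_{6} + v_{8} + 2·v_{12}  so sig = (2;(1,1,2,2))
  {10,11}:  v_{10} + v_{11} = v_{4} + v_{5} + 2·v_{6} + 2·v_{8}  so sig = (2;(1,1,2,2))
  {2,9}:  v_{2} + v_{9} = v_{4} + 2·v_{6} + v_{8} + 3·v_{12}  so sig = (2;(1,1,2,3))
  {9,10}:  v_{9} + v_{10} = 2·v_{6} + 2·v_{8} + v_{11}  so sig = (2;(1,2,2))
  {1,4,6}:  v_{1} + v_{4} + v_{6} = 0  so sig = (3;())
  {5,7,8}:  v_{5} + v_{7} + v_{8} = 0  so sig = (3;())
  {2,5,8}:  v_{2} + v_{5} + v_{8} = v_{12}  so sig = (3;(1))
  {3,6,8}:  v_{3} + v_{6} + v_{8} = v_{10}  so sig = (3;(1))
  {1,4,10}:  v_{1} + v_{4} + v_{10} = v_{3} + v_{8}  so sig = (3;(1,1))
  {5,7,10}:  v_{5} + v_{7} + v_{10} = v_{3} + v_{6}  so sig = (3;(1,1))
  {4,5,9}:  v_{4} + v_{5} + v_{9} = 2·v_{11}  so sig = (3;(2))
  {6,8,11,12}:  v_{6} + v_{8} + v_{11} + v_{12} = v_{9}  so sig = (4;(1))
  {4,5,6,8,12}:  v_{4} + v_{5} + v_{6} + v_{8} + v_{12} = v_{11}  so sig = (5;(1))

Sorted signature multiset PRS(X):
    |P|=2: 15 collections, coeffs (), (1), (1), (1,1), (1,1,1), (1,1,1), (1,1,1), (1,1,1), (1,1,1,1), (1,1,2), (1,1,2,2), (1,1,2,2), (1,1,2,2), (1,1,2,3), (1,2,2)
    |P|=3: 7 collections, coeffs (), (), (1), (1), (1,1), (1,1), (2)
    |P|=4: 1 collection, coeffs (1)
    |P|=5: 1 collection, coeffs (1)
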